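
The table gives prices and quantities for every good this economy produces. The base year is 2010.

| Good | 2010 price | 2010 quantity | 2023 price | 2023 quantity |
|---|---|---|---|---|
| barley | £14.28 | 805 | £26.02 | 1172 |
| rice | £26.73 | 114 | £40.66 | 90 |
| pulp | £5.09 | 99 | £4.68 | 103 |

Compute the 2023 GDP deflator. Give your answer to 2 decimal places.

176.12

Nominal GDP 2023 = 26.02·1172 + 40.66·90 + 4.68·103 = 34636.88.
Real GDP 2023 (at 2010 prices) = 14.28·1172 + 26.73·90 + 5.09·103 = 19666.13.
Deflator = Nominal/Real × 100 = 34636.88/19666.13 × 100 = 176.125.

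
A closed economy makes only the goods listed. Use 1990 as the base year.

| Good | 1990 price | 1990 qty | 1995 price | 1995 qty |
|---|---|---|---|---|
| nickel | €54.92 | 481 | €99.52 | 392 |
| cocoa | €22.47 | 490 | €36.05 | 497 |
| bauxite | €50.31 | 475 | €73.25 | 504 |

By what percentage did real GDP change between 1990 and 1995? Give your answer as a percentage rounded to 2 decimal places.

-5.33%

Real GDP 1990 = Nominal GDP 1990 = 54.92·481 + 22.47·490 + 50.31·475 = 61324.07.
Real GDP 1995 (at 1990 prices) = 54.92·392 + 22.47·497 + 50.31·504 = 58052.47.
Real growth = 58052.47/61324.07 − 1 = -0.0533.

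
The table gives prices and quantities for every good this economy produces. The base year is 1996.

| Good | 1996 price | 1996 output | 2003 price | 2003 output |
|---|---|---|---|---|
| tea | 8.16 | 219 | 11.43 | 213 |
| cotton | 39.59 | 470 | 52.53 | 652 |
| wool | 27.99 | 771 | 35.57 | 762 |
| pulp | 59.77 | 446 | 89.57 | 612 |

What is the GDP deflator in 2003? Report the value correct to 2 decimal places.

138.79

Nominal GDP 2003 = 11.43·213 + 52.53·652 + 35.57·762 + 89.57·612 = 118605.33.
Real GDP 2003 (at 1996 prices) = 8.16·213 + 39.59·652 + 27.99·762 + 59.77·612 = 85458.38.
Deflator = Nominal/Real × 100 = 118605.33/85458.38 × 100 = 138.787.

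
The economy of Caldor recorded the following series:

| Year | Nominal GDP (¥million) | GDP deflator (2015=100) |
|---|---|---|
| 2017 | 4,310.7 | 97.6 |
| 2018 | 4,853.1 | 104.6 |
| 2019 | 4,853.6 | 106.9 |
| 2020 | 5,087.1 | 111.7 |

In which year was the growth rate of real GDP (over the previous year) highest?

2018

2018: real = 4853.1/1.046 = 4639.67; growth vs 2017 (4416.70) = 5.05%.
2019: real = 4853.6/1.069 = 4540.32; growth vs 2018 (4639.67) = -2.14%.
2020: real = 5087.1/1.117 = 4554.25; growth vs 2019 (4540.32) = 0.31%.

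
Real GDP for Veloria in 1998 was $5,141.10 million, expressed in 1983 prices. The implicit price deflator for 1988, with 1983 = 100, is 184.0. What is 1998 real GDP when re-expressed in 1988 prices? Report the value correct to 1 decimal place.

$9,459.6 million

Real GDP in 1988 prices = Real GDP in 1983 prices × (P_1988/P_1983) = 5141.10 × 1.840 = 9459.62.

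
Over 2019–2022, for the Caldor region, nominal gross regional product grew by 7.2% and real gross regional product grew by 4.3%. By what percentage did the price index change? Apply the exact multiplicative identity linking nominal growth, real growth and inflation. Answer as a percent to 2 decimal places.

2.78%

(1 + g_nom) = (1 + g_real)(1 + π), so π = 1.0720 / 1.0430 − 1 = 0.02780.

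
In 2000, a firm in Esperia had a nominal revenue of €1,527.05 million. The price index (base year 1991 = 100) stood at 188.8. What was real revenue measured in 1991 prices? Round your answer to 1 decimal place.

Real revenue = Nominal / (price index/100) = 1527.05 / 1.888 = 808.82.

€808.8 million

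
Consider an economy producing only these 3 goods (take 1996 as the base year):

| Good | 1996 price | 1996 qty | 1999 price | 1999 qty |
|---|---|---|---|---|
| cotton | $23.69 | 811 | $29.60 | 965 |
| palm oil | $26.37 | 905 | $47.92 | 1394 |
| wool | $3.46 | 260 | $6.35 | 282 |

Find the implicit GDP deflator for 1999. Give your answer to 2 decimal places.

160.33

Nominal GDP 1999 = 29.60·965 + 47.92·1394 + 6.35·282 = 97155.18.
Real GDP 1999 (at 1996 prices) = 23.69·965 + 26.37·1394 + 3.46·282 = 60596.35.
Deflator = Nominal/Real × 100 = 97155.18/60596.35 × 100 = 160.332.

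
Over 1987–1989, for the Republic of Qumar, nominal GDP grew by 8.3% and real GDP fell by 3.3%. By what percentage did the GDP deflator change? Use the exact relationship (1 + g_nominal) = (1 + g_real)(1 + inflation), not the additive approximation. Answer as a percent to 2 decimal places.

(1 + g_nom) = (1 + g_real)(1 + π), so π = 1.0830 / 0.9670 − 1 = 0.11996.

12.00%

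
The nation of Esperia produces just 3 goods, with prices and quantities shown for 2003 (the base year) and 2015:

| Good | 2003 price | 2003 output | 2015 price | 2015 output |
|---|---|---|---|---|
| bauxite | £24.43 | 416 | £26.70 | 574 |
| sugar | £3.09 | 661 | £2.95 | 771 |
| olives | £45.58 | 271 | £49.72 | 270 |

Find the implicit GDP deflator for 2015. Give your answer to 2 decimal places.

108.06

Nominal GDP 2015 = 26.70·574 + 2.95·771 + 49.72·270 = 31024.65.
Real GDP 2015 (at 2003 prices) = 24.43·574 + 3.09·771 + 45.58·270 = 28711.81.
Deflator = Nominal/Real × 100 = 31024.65/28711.81 × 100 = 108.055.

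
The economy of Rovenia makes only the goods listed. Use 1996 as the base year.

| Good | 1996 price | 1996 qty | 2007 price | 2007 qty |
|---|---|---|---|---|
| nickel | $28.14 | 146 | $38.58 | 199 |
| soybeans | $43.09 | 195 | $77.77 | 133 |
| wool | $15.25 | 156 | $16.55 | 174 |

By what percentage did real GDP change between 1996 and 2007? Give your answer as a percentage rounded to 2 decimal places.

-6.08%

Real GDP 1996 = Nominal GDP 1996 = 28.14·146 + 43.09·195 + 15.25·156 = 14889.99.
Real GDP 2007 (at 1996 prices) = 28.14·199 + 43.09·133 + 15.25·174 = 13984.33.
Real growth = 13984.33/14889.99 − 1 = -0.0608.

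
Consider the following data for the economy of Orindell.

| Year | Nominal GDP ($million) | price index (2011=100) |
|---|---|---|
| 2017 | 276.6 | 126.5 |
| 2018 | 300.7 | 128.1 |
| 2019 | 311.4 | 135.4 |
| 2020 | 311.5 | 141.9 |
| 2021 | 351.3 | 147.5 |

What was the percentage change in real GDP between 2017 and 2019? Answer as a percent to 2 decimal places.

Real GDP 2017 = 276.6/1.265 = 218.66.
Real GDP 2019 = 311.4/1.354 = 229.99.
Change = 229.99/218.66 − 1 = 0.0518.

5.18%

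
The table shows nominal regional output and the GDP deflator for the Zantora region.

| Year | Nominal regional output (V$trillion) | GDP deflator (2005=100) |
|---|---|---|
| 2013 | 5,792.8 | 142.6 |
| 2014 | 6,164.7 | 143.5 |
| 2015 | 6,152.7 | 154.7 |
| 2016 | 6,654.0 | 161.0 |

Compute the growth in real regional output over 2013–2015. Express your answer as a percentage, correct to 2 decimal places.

-2.09%

Real regional output 2013 = 5792.8/1.426 = 4062.27.
Real regional output 2015 = 6152.7/1.547 = 3977.18.
Change = 3977.18/4062.27 − 1 = -0.0209.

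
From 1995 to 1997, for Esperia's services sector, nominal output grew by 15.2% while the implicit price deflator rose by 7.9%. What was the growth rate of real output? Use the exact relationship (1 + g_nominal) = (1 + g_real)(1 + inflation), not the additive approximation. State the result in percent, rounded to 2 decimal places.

6.77%

(1 + g_nom) = (1 + g_real)(1 + π), so g_real = 1.1520 / 1.0790 − 1 = 0.06766.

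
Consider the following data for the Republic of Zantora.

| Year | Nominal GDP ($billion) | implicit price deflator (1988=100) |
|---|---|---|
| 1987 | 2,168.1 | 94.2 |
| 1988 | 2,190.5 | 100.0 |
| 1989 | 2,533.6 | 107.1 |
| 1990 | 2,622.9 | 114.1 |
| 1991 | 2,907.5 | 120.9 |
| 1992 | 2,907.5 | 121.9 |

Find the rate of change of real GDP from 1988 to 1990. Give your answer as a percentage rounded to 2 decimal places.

Real GDP 1988 = 2190.5/1.000 = 2190.50.
Real GDP 1990 = 2622.9/1.141 = 2298.77.
Change = 2298.77/2190.50 − 1 = 0.0494.

4.94%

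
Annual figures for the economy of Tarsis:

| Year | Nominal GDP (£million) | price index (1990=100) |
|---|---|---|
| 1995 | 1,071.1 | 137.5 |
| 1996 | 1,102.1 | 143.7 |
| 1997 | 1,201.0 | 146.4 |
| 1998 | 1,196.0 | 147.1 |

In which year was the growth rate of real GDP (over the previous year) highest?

1997

1996: real = 1102.1/1.437 = 766.95; growth vs 1995 (778.98) = -1.54%.
1997: real = 1201.0/1.464 = 820.36; growth vs 1996 (766.95) = 6.96%.
1998: real = 1196.0/1.471 = 813.05; growth vs 1997 (820.36) = -0.89%.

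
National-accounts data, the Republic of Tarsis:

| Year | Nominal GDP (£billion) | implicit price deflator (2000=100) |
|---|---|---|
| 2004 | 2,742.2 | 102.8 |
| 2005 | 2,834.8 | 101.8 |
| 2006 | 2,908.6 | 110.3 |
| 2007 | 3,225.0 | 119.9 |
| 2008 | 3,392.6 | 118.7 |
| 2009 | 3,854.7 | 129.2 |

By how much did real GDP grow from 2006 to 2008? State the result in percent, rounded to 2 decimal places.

Real GDP 2006 = 2908.6/1.103 = 2636.99.
Real GDP 2008 = 3392.6/1.187 = 2858.13.
Change = 2858.13/2636.99 − 1 = 0.0839.

8.39%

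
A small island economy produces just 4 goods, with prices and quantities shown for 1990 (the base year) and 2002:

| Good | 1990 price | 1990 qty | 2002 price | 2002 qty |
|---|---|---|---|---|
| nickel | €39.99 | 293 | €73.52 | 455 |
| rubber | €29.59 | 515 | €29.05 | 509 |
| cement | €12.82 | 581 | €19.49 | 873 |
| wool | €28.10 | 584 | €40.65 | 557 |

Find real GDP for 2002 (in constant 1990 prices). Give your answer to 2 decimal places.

€60100.32

Real GDP 2002 = Σ (p_1990 × q_2002) = 39.99·455 + 29.59·509 + 12.82·873 + 28.10·557 = 60100.32.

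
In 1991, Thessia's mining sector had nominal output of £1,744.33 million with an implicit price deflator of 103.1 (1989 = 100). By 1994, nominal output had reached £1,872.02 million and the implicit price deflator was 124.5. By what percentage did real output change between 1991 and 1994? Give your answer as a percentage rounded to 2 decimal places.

Deflate each year: 1991 → 1744.33/1.031 = 1691.88; 1994 → 1872.02/1.245 = 1503.63.
So real output changed by 1503.63/1691.88 − 1 = -0.1113, i.e. -11.13%.

-11.13%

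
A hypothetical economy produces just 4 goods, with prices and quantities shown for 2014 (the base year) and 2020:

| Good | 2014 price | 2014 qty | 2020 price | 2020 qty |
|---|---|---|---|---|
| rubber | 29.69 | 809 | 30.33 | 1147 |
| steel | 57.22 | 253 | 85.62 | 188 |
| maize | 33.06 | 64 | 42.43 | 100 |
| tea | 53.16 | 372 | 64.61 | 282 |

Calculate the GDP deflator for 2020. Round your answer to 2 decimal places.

Nominal GDP 2020 = 30.33·1147 + 85.62·188 + 42.43·100 + 64.61·282 = 73348.09.
Real GDP 2020 (at 2014 prices) = 29.69·1147 + 57.22·188 + 33.06·100 + 53.16·282 = 63108.91.
Deflator = Nominal/Real × 100 = 73348.09/63108.91 × 100 = 116.225.

116.22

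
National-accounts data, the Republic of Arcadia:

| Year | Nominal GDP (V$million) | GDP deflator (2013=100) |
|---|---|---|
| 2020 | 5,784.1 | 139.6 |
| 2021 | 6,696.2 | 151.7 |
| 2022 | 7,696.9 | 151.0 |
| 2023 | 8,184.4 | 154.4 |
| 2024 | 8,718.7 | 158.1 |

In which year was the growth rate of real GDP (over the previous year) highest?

2021: real = 6696.2/1.517 = 4414.11; growth vs 2020 (4143.34) = 6.54%.
2022: real = 7696.9/1.510 = 5097.28; growth vs 2021 (4414.11) = 15.48%.
2023: real = 8184.4/1.544 = 5300.78; growth vs 2022 (5097.28) = 3.99%.
2024: real = 8718.7/1.581 = 5514.67; growth vs 2023 (5300.78) = 4.04%.

2022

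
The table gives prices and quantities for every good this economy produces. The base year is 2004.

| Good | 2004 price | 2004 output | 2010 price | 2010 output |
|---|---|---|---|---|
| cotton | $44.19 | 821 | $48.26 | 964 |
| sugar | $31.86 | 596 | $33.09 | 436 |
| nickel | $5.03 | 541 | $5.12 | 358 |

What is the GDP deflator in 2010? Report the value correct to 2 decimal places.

Nominal GDP 2010 = 48.26·964 + 33.09·436 + 5.12·358 = 62782.84.
Real GDP 2010 (at 2004 prices) = 44.19·964 + 31.86·436 + 5.03·358 = 58290.86.
Deflator = Nominal/Real × 100 = 62782.84/58290.86 × 100 = 107.706.

107.71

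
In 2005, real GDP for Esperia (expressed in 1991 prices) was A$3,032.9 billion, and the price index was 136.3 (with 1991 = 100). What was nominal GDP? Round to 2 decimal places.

A$4,133.84 billion

Nominal GDP = Real × (price index/100) = 3032.9 × 1.363 = 4133.84.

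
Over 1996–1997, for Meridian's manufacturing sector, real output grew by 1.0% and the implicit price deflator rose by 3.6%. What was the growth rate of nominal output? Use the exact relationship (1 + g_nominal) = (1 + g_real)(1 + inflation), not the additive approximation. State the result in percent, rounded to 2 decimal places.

4.64%

(1 + g_nom) = (1 + g_real)(1 + π) = 1.0100 × 1.0360 = 1.04636.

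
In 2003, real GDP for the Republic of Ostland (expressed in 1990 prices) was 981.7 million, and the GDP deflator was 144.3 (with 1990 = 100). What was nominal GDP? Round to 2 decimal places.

1,416.59 million

Nominal GDP = Real × (GDP deflator/100) = 981.7 × 1.443 = 1416.59.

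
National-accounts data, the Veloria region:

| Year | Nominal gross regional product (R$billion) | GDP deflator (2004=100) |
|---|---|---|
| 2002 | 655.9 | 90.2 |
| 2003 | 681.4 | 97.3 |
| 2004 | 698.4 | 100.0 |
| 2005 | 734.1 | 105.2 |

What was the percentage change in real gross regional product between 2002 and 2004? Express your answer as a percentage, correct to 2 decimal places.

-3.96%

Real gross regional product 2002 = 655.9/0.902 = 727.16.
Real gross regional product 2004 = 698.4/1.000 = 698.40.
Change = 698.40/727.16 − 1 = -0.0396.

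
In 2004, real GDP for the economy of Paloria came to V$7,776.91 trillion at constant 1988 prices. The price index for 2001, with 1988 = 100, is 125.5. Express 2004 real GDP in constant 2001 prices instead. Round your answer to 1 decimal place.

Real GDP in 2001 prices = Real GDP in 1988 prices × (P_2001/P_1988) = 7776.91 × 1.255 = 9760.02.

V$9,760.0 trillion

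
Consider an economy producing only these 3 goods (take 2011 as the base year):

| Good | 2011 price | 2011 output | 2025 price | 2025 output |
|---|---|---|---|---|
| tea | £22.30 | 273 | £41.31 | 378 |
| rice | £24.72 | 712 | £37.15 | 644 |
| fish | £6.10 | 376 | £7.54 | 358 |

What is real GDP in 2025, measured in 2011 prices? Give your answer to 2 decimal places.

Real GDP 2025 = Σ (p_2011 × q_2025) = 22.30·378 + 24.72·644 + 6.10·358 = 26532.88.

£26532.88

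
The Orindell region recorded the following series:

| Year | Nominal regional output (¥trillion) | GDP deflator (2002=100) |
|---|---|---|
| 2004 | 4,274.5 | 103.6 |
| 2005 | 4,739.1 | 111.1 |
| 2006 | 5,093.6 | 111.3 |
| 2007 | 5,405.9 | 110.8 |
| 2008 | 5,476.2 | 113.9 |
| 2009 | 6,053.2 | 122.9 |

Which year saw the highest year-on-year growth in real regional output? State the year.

2005: real = 4739.1/1.111 = 4265.62; growth vs 2004 (4125.97) = 3.38%.
2006: real = 5093.6/1.113 = 4576.46; growth vs 2005 (4265.62) = 7.29%.
2007: real = 5405.9/1.108 = 4878.97; growth vs 2006 (4576.46) = 6.61%.
2008: real = 5476.2/1.139 = 4807.90; growth vs 2007 (4878.97) = -1.46%.
2009: real = 6053.2/1.229 = 4925.31; growth vs 2008 (4807.90) = 2.44%.

2006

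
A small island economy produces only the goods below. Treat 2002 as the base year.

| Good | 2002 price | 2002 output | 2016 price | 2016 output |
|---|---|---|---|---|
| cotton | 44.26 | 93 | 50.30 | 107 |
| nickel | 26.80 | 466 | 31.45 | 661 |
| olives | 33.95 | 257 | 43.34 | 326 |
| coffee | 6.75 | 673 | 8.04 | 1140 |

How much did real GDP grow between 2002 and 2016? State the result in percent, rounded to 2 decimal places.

Real GDP 2002 = Nominal GDP 2002 = 44.26·93 + 26.80·466 + 33.95·257 + 6.75·673 = 29872.88.
Real GDP 2016 (at 2002 prices) = 44.26·107 + 26.80·661 + 33.95·326 + 6.75·1140 = 41213.32.
Real growth = 41213.32/29872.88 − 1 = 0.3796.

37.96%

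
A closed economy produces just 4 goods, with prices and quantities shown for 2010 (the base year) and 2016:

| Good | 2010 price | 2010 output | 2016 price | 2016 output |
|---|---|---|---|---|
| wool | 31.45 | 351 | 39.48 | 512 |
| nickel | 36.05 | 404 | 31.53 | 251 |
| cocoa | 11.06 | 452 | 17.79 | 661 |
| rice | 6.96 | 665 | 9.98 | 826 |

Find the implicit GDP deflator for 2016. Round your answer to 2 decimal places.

125.96

Nominal GDP 2016 = 39.48·512 + 31.53·251 + 17.79·661 + 9.98·826 = 48130.46.
Real GDP 2016 (at 2010 prices) = 31.45·512 + 36.05·251 + 11.06·661 + 6.96·826 = 38210.57.
Deflator = Nominal/Real × 100 = 48130.46/38210.57 × 100 = 125.961.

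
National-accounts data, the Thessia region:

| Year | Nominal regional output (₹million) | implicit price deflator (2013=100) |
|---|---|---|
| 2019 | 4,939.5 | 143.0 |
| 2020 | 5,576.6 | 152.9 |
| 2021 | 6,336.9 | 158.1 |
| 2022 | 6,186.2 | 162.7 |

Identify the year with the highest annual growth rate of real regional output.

2020: real = 5576.6/1.529 = 3647.22; growth vs 2019 (3454.20) = 5.59%.
2021: real = 6336.9/1.581 = 4008.16; growth vs 2020 (3647.22) = 9.90%.
2022: real = 6186.2/1.627 = 3802.21; growth vs 2021 (4008.16) = -5.14%.

2021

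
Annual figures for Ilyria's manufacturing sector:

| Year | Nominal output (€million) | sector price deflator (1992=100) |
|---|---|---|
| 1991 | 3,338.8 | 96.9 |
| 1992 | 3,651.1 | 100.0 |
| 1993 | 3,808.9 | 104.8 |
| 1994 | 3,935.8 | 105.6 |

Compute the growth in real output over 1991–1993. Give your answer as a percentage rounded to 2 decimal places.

5.48%

Real output 1991 = 3338.8/0.969 = 3445.61.
Real output 1993 = 3808.9/1.048 = 3634.45.
Change = 3634.45/3445.61 − 1 = 0.0548.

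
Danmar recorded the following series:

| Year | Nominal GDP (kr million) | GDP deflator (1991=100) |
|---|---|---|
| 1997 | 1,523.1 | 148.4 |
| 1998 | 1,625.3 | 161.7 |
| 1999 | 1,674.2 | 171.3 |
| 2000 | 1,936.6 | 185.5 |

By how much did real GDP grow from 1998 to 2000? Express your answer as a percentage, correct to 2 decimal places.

3.87%

Real GDP 1998 = 1625.3/1.617 = 1005.13.
Real GDP 2000 = 1936.6/1.855 = 1043.99.
Change = 1043.99/1005.13 − 1 = 0.0387.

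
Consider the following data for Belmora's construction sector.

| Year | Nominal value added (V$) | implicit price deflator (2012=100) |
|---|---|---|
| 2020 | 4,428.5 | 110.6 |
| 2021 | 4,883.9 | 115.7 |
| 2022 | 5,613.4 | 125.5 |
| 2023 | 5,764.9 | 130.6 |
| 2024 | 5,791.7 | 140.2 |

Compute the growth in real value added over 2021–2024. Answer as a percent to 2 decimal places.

-2.14%

Real value added 2021 = 4883.9/1.157 = 4221.18.
Real value added 2024 = 5791.7/1.402 = 4131.03.
Change = 4131.03/4221.18 − 1 = -0.0214.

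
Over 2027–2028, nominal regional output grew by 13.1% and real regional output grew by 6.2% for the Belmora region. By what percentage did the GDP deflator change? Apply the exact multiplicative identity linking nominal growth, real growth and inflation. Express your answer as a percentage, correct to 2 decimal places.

6.50%

(1 + g_nom) = (1 + g_real)(1 + π), so π = 1.1310 / 1.0620 − 1 = 0.06497.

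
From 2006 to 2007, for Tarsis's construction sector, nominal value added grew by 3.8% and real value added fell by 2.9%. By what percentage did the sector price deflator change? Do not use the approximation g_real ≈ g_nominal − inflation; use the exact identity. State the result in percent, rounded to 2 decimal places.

6.90%

(1 + g_nom) = (1 + g_real)(1 + π), so π = 1.0380 / 0.9710 − 1 = 0.06900.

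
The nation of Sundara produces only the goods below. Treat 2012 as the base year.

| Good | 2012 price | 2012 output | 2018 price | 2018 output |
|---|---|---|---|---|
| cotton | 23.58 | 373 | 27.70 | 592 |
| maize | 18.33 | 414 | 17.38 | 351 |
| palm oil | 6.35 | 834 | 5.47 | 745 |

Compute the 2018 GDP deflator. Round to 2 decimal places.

Nominal GDP 2018 = 27.70·592 + 17.38·351 + 5.47·745 = 26573.93.
Real GDP 2018 (at 2012 prices) = 23.58·592 + 18.33·351 + 6.35·745 = 25123.94.
Deflator = Nominal/Real × 100 = 26573.93/25123.94 × 100 = 105.771.

105.77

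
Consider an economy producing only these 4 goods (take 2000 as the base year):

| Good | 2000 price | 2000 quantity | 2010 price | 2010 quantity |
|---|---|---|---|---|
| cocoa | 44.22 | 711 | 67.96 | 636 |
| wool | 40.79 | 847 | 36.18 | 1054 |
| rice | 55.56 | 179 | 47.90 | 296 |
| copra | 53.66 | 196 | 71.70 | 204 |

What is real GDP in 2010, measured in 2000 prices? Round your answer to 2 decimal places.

98508.98

Real GDP 2010 = Σ (p_2000 × q_2010) = 44.22·636 + 40.79·1054 + 55.56·296 + 53.66·204 = 98508.98.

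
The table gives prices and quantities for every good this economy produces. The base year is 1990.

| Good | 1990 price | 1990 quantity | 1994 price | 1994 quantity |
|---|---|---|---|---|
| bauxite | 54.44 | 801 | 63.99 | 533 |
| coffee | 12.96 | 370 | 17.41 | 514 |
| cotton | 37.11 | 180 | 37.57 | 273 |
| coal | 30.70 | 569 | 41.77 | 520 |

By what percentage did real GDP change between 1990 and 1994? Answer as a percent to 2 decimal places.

-14.85%

Real GDP 1990 = Nominal GDP 1990 = 54.44·801 + 12.96·370 + 37.11·180 + 30.70·569 = 72549.74.
Real GDP 1994 (at 1990 prices) = 54.44·533 + 12.96·514 + 37.11·273 + 30.70·520 = 61772.99.
Real growth = 61772.99/72549.74 − 1 = -0.1485.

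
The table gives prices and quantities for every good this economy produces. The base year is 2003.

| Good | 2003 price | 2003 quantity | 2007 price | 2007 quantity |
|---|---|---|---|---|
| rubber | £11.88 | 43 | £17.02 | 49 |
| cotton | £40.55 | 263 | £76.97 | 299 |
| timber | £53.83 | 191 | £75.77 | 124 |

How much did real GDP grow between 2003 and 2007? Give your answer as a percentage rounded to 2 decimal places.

Real GDP 2003 = Nominal GDP 2003 = 11.88·43 + 40.55·263 + 53.83·191 = 21457.02.
Real GDP 2007 (at 2003 prices) = 11.88·49 + 40.55·299 + 53.83·124 = 19381.49.
Real growth = 19381.49/21457.02 − 1 = -0.0967.

-9.67%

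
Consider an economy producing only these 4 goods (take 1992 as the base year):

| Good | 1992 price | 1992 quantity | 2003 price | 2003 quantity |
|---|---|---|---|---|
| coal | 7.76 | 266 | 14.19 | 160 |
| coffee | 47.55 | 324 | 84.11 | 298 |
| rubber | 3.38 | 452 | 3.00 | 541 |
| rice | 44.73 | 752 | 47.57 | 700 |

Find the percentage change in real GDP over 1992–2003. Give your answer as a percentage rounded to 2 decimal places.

-7.76%

Real GDP 1992 = Nominal GDP 1992 = 7.76·266 + 47.55·324 + 3.38·452 + 44.73·752 = 52635.08.
Real GDP 2003 (at 1992 prices) = 7.76·160 + 47.55·298 + 3.38·541 + 44.73·700 = 48551.08.
Real growth = 48551.08/52635.08 − 1 = -0.0776.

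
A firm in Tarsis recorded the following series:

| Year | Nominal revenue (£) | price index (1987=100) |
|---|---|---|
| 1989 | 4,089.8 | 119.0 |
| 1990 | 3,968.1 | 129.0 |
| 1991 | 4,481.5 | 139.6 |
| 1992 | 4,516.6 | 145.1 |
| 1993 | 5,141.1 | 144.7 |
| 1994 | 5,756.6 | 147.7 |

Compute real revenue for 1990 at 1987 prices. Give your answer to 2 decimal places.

£3,076.05

Real revenue 1990 = 3968.1 / 1.290 = 3076.05.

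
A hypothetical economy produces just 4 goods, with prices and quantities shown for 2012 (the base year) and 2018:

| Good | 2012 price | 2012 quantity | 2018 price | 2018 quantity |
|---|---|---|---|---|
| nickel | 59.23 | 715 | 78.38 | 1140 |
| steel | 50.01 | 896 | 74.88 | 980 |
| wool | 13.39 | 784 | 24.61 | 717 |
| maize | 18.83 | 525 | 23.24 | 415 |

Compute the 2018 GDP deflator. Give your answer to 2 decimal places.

Nominal GDP 2018 = 78.38·1140 + 74.88·980 + 24.61·717 + 23.24·415 = 190025.57.
Real GDP 2018 (at 2012 prices) = 59.23·1140 + 50.01·980 + 13.39·717 + 18.83·415 = 133947.08.
Deflator = Nominal/Real × 100 = 190025.57/133947.08 × 100 = 141.866.

141.87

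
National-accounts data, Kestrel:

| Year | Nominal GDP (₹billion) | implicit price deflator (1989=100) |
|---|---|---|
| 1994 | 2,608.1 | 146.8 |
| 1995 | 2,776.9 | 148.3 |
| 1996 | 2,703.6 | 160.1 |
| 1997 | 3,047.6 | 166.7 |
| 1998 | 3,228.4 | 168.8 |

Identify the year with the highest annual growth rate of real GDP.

1997

1995: real = 2776.9/1.483 = 1872.49; growth vs 1994 (1776.63) = 5.40%.
1996: real = 2703.6/1.601 = 1688.69; growth vs 1995 (1872.49) = -9.82%.
1997: real = 3047.6/1.667 = 1828.19; growth vs 1996 (1688.69) = 8.26%.
1998: real = 3228.4/1.688 = 1912.56; growth vs 1997 (1828.19) = 4.61%.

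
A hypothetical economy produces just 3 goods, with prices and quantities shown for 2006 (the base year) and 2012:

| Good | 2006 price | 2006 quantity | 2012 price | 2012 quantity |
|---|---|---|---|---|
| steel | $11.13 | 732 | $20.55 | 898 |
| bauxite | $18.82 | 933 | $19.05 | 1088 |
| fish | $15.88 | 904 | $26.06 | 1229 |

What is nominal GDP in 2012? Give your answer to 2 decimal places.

Nominal GDP 2012 = Σ (p_2012 × q_2012) = 20.55·898 + 19.05·1088 + 26.06·1229 = 71208.04.

$71208.04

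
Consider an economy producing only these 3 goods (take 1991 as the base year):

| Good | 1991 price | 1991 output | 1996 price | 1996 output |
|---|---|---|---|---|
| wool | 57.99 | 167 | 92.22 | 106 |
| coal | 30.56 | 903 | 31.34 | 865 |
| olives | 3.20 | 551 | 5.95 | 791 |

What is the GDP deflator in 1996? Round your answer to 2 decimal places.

Nominal GDP 1996 = 92.22·106 + 31.34·865 + 5.95·791 = 41590.87.
Real GDP 1996 (at 1991 prices) = 57.99·106 + 30.56·865 + 3.20·791 = 35112.54.
Deflator = Nominal/Real × 100 = 41590.87/35112.54 × 100 = 118.450.

118.45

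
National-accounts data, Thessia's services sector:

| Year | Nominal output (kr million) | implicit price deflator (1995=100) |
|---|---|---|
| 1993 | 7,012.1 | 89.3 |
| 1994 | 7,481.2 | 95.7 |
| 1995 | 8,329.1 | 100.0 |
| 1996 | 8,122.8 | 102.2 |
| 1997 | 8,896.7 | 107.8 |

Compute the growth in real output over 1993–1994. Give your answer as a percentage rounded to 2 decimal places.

-0.45%

Real output 1993 = 7012.1/0.893 = 7852.30.
Real output 1994 = 7481.2/0.957 = 7817.35.
Change = 7817.35/7852.30 − 1 = -0.0045.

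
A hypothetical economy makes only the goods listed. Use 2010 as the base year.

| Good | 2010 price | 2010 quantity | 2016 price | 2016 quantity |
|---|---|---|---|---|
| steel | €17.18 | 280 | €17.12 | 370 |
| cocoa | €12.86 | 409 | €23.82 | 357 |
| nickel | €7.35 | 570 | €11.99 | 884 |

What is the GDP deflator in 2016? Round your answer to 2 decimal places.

145.81

Nominal GDP 2016 = 17.12·370 + 23.82·357 + 11.99·884 = 25437.30.
Real GDP 2016 (at 2010 prices) = 17.18·370 + 12.86·357 + 7.35·884 = 17445.02.
Deflator = Nominal/Real × 100 = 25437.30/17445.02 × 100 = 145.814.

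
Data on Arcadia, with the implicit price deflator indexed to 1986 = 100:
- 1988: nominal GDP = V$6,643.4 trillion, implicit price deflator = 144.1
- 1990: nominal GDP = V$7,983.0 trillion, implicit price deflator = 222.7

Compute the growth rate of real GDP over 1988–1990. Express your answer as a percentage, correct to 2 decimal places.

Real GDP 1988 = 6643.4 / 1.441 = 4610.27.
Real GDP 1990 = 7983.0 / 2.227 = 3584.64.
Real growth = 3584.64 / 4610.27 − 1 = -0.2225.

-22.25%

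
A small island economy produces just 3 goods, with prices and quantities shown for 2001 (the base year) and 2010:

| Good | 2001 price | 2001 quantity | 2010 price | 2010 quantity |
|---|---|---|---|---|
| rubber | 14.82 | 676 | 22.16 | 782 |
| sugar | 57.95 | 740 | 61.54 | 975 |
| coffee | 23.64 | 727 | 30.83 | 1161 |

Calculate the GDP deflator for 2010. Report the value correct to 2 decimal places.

118.41

Nominal GDP 2010 = 22.16·782 + 61.54·975 + 30.83·1161 = 113124.25.
Real GDP 2010 (at 2001 prices) = 14.82·782 + 57.95·975 + 23.64·1161 = 95536.53.
Deflator = Nominal/Real × 100 = 113124.25/95536.53 × 100 = 118.409.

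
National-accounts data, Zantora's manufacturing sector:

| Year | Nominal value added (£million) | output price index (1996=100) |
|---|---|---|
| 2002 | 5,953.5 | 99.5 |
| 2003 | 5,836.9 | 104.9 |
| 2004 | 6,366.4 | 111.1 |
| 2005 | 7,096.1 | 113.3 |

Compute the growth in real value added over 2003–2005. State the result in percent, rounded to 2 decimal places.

12.56%

Real value added 2003 = 5836.9/1.049 = 5564.25.
Real value added 2005 = 7096.1/1.133 = 6263.11.
Change = 6263.11/5564.25 − 1 = 0.1256.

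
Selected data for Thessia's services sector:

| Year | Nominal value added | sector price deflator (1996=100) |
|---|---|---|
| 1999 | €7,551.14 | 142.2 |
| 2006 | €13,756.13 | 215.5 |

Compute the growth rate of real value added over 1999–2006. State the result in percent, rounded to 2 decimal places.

Real value added 1999 = 7551.14 / 1.422 = 5310.23.
Real value added 2006 = 13756.13 / 2.155 = 6383.35.
Real growth = 6383.35 / 5310.23 − 1 = 0.2021.

20.21%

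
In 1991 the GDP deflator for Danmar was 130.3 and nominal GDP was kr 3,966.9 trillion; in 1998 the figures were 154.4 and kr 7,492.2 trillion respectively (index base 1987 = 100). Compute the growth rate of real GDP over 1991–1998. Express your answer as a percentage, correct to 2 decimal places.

59.39%

Deflate each year: 1991 → 3966.9/1.303 = 3044.44; 1998 → 7492.2/1.544 = 4852.46.
So real GDP changed by 4852.46/3044.44 − 1 = 0.5939, i.e. 59.39%.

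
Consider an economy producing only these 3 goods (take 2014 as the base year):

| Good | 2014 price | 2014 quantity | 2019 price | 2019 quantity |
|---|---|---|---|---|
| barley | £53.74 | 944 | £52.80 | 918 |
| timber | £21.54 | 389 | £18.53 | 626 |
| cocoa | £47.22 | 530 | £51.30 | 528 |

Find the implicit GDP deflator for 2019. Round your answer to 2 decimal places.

Nominal GDP 2019 = 52.80·918 + 18.53·626 + 51.30·528 = 87156.58.
Real GDP 2019 (at 2014 prices) = 53.74·918 + 21.54·626 + 47.22·528 = 87749.52.
Deflator = Nominal/Real × 100 = 87156.58/87749.52 × 100 = 99.324.

99.32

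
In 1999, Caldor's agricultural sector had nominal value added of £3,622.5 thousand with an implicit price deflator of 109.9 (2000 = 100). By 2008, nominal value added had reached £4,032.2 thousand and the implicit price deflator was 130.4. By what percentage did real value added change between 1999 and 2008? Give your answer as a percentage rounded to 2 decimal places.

Deflate each year: 1999 → 3622.5/1.099 = 3296.18; 2008 → 4032.2/1.304 = 3092.18.
So real value added changed by 3092.18/3296.18 − 1 = -0.0619, i.e. -6.19%.

-6.19%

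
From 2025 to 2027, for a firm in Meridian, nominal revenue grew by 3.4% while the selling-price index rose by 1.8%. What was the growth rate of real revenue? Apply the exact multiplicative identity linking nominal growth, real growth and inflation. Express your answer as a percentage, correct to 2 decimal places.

(1 + g_nom) = (1 + g_real)(1 + π), so g_real = 1.0340 / 1.0180 − 1 = 0.01572.

1.57%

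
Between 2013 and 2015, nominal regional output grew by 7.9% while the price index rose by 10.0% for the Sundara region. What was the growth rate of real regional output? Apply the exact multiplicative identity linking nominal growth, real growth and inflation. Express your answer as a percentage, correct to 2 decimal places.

-1.91%

(1 + g_nom) = (1 + g_real)(1 + π), so g_real = 1.0790 / 1.1000 − 1 = -0.01909.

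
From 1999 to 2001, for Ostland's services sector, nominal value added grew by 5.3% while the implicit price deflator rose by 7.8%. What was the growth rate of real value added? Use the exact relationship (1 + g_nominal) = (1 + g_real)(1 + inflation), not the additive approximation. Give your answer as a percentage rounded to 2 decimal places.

-2.32%

(1 + g_nom) = (1 + g_real)(1 + π), so g_real = 1.0530 / 1.0780 − 1 = -0.02319.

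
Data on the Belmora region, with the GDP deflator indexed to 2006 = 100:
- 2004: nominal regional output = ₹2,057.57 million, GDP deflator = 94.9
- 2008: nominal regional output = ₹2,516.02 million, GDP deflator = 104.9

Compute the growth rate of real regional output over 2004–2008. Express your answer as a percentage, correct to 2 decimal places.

10.62%

Deflate each year: 2004 → 2057.57/0.949 = 2168.15; 2008 → 2516.02/1.049 = 2398.49.
So real regional output changed by 2398.49/2168.15 − 1 = 0.1062, i.e. 10.62%.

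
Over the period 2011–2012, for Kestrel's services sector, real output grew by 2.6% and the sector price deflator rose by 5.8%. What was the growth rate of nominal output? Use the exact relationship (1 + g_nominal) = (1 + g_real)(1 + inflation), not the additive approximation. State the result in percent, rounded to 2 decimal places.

8.55%

(1 + g_nom) = (1 + g_real)(1 + π) = 1.0260 × 1.0580 = 1.08551.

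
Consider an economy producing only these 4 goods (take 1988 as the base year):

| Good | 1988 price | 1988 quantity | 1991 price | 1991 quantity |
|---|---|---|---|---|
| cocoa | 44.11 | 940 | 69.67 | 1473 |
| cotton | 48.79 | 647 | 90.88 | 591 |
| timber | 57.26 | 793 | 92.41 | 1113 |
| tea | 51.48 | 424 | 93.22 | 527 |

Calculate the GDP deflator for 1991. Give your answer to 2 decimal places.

166.95

Nominal GDP 1991 = 69.67·1473 + 90.88·591 + 92.41·1113 + 93.22·527 = 308313.26.
Real GDP 1991 (at 1988 prices) = 44.11·1473 + 48.79·591 + 57.26·1113 + 51.48·527 = 184669.26.
Deflator = Nominal/Real × 100 = 308313.26/184669.26 × 100 = 166.954.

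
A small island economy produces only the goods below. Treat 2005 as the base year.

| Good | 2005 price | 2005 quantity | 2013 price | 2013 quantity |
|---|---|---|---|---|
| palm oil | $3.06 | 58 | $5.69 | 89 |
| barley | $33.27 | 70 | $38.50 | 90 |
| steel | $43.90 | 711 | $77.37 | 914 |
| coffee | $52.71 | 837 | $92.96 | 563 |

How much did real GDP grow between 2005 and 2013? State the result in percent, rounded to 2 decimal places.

-6.13%

Real GDP 2005 = Nominal GDP 2005 = 3.06·58 + 33.27·70 + 43.90·711 + 52.71·837 = 77837.55.
Real GDP 2013 (at 2005 prices) = 3.06·89 + 33.27·90 + 43.90·914 + 52.71·563 = 73066.97.
Real growth = 73066.97/77837.55 − 1 = -0.0613.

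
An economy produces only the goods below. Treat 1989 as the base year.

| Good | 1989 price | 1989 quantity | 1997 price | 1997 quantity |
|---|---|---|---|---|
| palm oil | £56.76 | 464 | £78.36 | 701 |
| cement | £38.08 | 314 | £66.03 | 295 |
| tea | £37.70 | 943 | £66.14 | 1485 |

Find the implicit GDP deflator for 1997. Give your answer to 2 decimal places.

161.32

Nominal GDP 1997 = 78.36·701 + 66.03·295 + 66.14·1485 = 172627.11.
Real GDP 1997 (at 1989 prices) = 56.76·701 + 38.08·295 + 37.70·1485 = 107006.86.
Deflator = Nominal/Real × 100 = 172627.11/107006.86 × 100 = 161.323.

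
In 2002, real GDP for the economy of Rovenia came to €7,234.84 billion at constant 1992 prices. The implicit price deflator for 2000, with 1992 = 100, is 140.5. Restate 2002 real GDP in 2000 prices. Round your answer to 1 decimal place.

Real GDP in 2000 prices = Real GDP in 1992 prices × (P_2000/P_1992) = 7234.84 × 1.405 = 10164.95.

€10,165.0 billion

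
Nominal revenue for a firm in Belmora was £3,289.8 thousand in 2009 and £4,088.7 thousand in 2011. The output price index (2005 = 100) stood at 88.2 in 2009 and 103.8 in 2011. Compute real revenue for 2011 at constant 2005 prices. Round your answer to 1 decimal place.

Real revenue = Nominal / (output price index/100) = 4088.7 / 1.038 = 3939.02.

£3,939.0 thousand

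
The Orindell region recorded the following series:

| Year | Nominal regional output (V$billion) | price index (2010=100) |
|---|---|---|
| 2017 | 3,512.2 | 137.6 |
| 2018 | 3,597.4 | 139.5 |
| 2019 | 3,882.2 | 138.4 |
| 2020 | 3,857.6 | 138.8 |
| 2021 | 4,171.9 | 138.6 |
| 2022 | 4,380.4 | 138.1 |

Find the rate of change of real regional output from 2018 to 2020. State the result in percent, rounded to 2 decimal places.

Real regional output 2018 = 3597.4/1.395 = 2578.78.
Real regional output 2020 = 3857.6/1.388 = 2779.25.
Change = 2779.25/2578.78 − 1 = 0.0777.

7.77%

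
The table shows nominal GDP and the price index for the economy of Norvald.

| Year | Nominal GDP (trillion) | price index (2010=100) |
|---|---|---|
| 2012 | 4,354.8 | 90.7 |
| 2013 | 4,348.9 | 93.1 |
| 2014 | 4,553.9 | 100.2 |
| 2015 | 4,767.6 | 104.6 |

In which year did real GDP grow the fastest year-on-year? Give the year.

2015

2013: real = 4348.9/0.931 = 4671.21; growth vs 2012 (4801.32) = -2.71%.
2014: real = 4553.9/1.002 = 4544.81; growth vs 2013 (4671.21) = -2.71%.
2015: real = 4767.6/1.046 = 4557.93; growth vs 2014 (4544.81) = 0.29%.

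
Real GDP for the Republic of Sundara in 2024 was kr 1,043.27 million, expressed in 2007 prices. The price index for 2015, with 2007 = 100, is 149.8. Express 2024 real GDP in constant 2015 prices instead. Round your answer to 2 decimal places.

Real GDP in 2015 prices = Real GDP in 2007 prices × (P_2015/P_2007) = 1043.27 × 1.498 = 1562.82.

kr 1,562.82 million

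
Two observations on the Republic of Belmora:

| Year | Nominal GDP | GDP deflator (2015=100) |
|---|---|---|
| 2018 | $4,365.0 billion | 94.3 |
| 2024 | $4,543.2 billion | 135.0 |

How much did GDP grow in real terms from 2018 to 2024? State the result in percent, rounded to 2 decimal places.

-27.30%

Deflate each year: 2018 → 4365.0/0.943 = 4628.84; 2024 → 4543.2/1.350 = 3365.33.
So real GDP changed by 3365.33/4628.84 − 1 = -0.2730, i.e. -27.30%.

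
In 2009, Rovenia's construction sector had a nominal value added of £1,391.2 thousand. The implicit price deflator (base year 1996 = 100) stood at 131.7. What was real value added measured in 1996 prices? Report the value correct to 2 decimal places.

£1,056.34 thousand

Real value added = Nominal / (implicit price deflator/100) = 1391.2 / 1.317 = 1056.34.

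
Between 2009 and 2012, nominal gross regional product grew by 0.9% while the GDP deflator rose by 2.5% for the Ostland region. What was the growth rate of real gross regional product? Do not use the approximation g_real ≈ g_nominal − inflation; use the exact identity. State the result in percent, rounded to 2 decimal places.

-1.56%

(1 + g_nom) = (1 + g_real)(1 + π), so g_real = 1.0090 / 1.0250 − 1 = -0.01561.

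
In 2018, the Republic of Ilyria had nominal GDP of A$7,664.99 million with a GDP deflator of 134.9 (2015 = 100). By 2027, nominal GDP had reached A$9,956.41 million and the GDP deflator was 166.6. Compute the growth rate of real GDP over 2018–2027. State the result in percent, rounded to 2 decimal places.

Deflate each year: 2018 → 7664.99/1.349 = 5681.98; 2027 → 9956.41/1.666 = 5976.24.
So real GDP changed by 5976.24/5681.98 − 1 = 0.0518, i.e. 5.18%.

5.18%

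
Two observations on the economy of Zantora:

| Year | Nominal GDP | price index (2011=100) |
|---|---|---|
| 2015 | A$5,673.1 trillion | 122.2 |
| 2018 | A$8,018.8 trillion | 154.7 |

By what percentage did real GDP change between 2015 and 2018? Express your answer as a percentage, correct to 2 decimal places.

11.65%

Deflate each year: 2015 → 5673.1/1.222 = 4642.47; 2018 → 8018.8/1.547 = 5183.45.
So real GDP changed by 5183.45/4642.47 − 1 = 0.1165, i.e. 11.65%.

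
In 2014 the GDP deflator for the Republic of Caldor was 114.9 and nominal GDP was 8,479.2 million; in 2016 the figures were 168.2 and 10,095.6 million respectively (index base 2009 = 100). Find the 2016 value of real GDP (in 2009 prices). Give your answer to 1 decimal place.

Real GDP = Nominal / (GDP deflator/100) = 10095.6 / 1.682 = 6002.14.

6,002.1 million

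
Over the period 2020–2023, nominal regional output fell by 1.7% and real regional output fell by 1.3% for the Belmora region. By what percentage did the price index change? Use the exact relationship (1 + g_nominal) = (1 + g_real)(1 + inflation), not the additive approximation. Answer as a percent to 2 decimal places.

-0.41%

(1 + g_nom) = (1 + g_real)(1 + π), so π = 0.9830 / 0.9870 − 1 = -0.00405.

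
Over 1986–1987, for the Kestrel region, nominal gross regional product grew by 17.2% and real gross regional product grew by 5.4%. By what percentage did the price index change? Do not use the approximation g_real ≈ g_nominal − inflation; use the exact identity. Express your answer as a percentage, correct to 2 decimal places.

11.20%

(1 + g_nom) = (1 + g_real)(1 + π), so π = 1.1720 / 1.0540 − 1 = 0.11195.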